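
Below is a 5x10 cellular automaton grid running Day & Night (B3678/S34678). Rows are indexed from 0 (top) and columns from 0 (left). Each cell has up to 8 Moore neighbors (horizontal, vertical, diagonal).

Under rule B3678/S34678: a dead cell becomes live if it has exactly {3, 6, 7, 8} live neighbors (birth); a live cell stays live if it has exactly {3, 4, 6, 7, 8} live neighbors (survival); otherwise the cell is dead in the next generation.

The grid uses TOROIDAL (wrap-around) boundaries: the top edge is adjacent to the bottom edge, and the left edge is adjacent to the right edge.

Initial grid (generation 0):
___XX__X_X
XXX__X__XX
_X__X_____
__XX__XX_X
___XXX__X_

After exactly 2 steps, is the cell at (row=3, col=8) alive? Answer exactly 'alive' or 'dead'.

Answer: alive

Derivation:
Simulating step by step:
Generation 0 (given above): 21 live cells
Generation 1: 19 live cells
_X_X__X__X
XXX_____XX
_X___XXX__
__XX____X_
_____X__XX
Generation 2: 21 live cells
XX_____X__
_XX__X__XX
_X_X___X__
____XX__XX
X__XX__XXX

Cell (3,8) at generation 2: 1 -> alive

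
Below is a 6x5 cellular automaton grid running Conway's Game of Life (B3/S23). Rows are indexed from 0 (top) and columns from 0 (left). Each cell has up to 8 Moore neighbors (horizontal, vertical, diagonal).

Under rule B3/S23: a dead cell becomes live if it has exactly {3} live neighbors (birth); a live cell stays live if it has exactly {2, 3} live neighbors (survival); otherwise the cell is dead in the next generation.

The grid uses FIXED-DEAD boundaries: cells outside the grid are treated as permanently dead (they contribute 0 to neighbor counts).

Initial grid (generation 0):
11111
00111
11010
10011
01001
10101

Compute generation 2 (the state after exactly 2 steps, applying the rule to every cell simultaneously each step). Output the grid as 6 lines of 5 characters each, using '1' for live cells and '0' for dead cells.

Simulating step by step:
Generation 0 (given above): 19 live cells
Generation 1: 13 live cells
01001
00000
11000
10011
11101
01010
Generation 2: 11 live cells
(generation 2 grid is the final answer)

Answer: 00000
11000
11000
00011
10001
11010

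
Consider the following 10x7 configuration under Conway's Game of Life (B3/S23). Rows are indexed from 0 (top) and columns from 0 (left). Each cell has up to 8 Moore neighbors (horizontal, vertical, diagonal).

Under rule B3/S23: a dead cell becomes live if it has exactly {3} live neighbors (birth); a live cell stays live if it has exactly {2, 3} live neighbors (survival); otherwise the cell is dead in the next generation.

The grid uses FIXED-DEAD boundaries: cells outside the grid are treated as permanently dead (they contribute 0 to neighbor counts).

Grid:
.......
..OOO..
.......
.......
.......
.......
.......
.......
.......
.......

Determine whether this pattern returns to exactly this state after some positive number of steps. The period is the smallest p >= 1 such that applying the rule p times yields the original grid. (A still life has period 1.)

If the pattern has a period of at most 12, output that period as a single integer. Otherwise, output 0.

Simulating and comparing each generation to the original:
Gen 0 (original, given above): 3 live cells
Gen 1: 3 live cells, differs from original
Gen 2: 3 live cells, MATCHES original -> period = 2

Answer: 2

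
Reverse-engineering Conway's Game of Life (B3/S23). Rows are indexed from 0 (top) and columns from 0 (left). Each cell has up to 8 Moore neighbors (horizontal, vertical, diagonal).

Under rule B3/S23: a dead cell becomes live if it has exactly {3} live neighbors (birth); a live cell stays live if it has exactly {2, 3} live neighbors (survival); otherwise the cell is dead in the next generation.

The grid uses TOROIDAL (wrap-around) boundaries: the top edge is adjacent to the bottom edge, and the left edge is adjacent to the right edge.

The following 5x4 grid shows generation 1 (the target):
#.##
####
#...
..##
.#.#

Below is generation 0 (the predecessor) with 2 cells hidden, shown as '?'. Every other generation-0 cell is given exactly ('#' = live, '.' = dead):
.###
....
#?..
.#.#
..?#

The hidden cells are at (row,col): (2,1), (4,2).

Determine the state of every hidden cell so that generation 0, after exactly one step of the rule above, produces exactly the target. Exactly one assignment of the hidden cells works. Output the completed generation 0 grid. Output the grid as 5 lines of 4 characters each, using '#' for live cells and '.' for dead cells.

Answer: .###
....
#...
.#.#
...#

Derivation:
Hidden generation-0 cells (in order): (2,1), (4,2).
A hidden cell only influences target cells in its own 3x3 neighborhood. Try each of the 2^2 = 4 assignments, step the completed generation 0 forward once under B3/S23, and compare with the target:
  (2,1)=. (4,2)=. -> step reproduces the target at every cell -> ACCEPT
  (2,1)=. (4,2)=# -> step gives (0,1)='#' but target has '.' -> reject
  (2,1)=# (4,2)=. -> step gives (1,0)='.' but target has '#' -> reject
  (2,1)=# (4,2)=# -> step gives (0,1)='#' but target has '.' -> reject
Unique solution: (2,1)=dead, (4,2)=dead.
Check: live-neighbor counts of every cell in the completed generation 0:
3132
3333
2222
4132
5363
Applying B3/S23 to generation 0 with these counts gives:
#.##
####
#...
..##
.#.#
which matches the target exactly.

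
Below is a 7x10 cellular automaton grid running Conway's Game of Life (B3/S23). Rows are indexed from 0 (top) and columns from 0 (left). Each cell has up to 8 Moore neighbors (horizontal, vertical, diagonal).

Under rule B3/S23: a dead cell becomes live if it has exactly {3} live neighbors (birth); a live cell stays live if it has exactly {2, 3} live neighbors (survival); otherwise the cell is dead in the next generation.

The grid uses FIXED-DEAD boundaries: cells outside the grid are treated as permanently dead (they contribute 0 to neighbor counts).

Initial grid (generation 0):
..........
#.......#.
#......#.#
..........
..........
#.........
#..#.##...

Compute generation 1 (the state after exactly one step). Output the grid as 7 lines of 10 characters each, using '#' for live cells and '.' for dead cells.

Answer: ..........
........#.
........#.
..........
..........
..........
..........

Derivation:
Simulating step by step:
Generation 0 (given above): 10 live cells
Generation 1: 2 live cells
(generation 1 grid is the final answer)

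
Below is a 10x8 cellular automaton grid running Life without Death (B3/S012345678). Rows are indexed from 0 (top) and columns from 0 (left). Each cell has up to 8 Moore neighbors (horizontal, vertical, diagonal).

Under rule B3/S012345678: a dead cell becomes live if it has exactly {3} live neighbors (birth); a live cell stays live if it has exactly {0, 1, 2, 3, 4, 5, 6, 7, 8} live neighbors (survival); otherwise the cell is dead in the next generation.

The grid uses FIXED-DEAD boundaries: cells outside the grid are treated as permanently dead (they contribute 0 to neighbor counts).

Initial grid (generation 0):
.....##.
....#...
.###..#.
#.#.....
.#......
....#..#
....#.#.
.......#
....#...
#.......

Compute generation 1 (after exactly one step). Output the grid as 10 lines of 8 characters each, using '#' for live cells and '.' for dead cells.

Answer: .....##.
..###.#.
.###..#.
#.##....
.#......
....##.#
....####
.....#.#
....#...
#.......

Derivation:
Simulating step by step:
Generation 0 (given above): 17 live cells
Generation 1: 25 live cells
(generation 1 grid is the final answer)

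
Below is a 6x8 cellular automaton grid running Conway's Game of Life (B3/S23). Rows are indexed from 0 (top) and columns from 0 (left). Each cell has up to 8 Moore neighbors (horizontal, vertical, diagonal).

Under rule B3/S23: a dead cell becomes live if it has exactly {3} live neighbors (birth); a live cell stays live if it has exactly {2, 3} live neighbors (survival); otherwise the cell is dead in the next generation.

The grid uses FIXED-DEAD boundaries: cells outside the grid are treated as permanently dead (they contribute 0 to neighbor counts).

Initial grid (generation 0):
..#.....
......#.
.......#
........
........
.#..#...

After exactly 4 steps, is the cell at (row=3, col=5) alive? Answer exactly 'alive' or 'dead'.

Answer: dead

Derivation:
Simulating step by step:
Generation 0 (given above): 5 live cells
Generation 1: 0 live cells
........
........
........
........
........
........
Generation 2: 0 live cells
........
........
........
........
........
........
Generation 3: 0 live cells
........
........
........
........
........
........
Generation 4: 0 live cells
........
........
........
........
........
........

Cell (3,5) at generation 4: 0 -> dead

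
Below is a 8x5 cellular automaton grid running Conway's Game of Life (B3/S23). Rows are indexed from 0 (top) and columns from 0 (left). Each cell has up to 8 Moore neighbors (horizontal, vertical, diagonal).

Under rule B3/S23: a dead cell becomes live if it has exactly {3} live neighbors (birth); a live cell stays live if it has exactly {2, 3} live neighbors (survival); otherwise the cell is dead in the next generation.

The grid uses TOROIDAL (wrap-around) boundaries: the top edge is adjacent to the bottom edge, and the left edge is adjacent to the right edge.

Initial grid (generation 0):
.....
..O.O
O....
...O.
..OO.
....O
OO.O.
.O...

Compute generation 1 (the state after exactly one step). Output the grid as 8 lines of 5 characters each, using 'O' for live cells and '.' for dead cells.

Answer: .....
.....
...OO
..OOO
..OOO
OO..O
OOO.O
OOO..

Derivation:
Simulating step by step:
Generation 0 (given above): 11 live cells
Generation 1: 18 live cells
(generation 1 grid is the final answer)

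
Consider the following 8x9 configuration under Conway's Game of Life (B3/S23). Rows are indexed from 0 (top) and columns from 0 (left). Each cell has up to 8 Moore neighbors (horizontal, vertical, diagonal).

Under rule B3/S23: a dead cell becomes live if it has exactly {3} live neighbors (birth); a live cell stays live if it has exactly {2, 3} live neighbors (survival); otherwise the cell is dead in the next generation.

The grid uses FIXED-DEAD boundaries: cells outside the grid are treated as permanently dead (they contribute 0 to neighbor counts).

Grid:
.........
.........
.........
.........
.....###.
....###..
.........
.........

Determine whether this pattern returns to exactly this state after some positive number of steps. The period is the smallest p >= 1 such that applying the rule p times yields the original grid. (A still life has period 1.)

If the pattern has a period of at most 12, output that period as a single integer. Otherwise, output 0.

Simulating and comparing each generation to the original:
Gen 0 (original, given above): 6 live cells
Gen 1: 6 live cells, differs from original
Gen 2: 6 live cells, MATCHES original -> period = 2

Answer: 2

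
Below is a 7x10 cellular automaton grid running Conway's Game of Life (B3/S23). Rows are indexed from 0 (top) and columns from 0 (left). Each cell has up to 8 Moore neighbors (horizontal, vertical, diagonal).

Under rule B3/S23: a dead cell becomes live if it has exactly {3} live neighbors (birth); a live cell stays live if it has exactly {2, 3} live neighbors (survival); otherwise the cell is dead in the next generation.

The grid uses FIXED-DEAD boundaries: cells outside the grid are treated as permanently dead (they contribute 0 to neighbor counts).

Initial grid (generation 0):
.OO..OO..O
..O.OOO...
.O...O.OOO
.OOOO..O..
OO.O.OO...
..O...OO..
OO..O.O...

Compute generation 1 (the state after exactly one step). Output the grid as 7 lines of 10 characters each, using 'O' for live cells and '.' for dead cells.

Answer: .OOOO.O...
..OOO....O
.O.....OO.
...O...O..
O....O....
..OOO..O..
.O...OOO..

Derivation:
Simulating step by step:
Generation 0 (given above): 31 live cells
Generation 1: 24 live cells
(generation 1 grid is the final answer)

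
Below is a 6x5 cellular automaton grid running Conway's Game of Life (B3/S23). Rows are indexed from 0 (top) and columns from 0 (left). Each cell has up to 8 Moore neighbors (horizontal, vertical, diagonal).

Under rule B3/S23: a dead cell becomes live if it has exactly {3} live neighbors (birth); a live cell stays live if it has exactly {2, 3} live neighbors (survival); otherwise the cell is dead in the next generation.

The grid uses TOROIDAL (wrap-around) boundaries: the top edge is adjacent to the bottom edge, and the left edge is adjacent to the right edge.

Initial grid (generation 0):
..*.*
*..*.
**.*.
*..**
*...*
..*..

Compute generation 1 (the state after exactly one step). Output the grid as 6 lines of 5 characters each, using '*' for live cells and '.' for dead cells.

Simulating step by step:
Generation 0 (given above): 13 live cells
Generation 1: 14 live cells
(generation 1 grid is the final answer)

Answer: .**.*
*..*.
.*.*.
..**.
**...
**..*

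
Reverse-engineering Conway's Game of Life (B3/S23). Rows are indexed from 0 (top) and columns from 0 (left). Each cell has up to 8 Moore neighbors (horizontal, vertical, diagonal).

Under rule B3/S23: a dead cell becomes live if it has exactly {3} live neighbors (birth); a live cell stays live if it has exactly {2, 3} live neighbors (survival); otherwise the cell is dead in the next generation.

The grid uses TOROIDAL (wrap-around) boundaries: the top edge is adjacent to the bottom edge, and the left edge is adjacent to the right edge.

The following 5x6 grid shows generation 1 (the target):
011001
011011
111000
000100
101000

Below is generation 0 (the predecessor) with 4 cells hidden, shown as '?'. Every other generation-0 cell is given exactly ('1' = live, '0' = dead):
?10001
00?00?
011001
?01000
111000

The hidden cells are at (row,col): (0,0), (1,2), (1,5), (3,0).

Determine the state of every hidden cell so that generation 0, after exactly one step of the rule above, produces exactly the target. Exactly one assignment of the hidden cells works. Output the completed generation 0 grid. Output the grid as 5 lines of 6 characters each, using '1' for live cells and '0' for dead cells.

Answer: 010001
000001
011001
001000
111000

Derivation:
Hidden generation-0 cells (in order): (0,0), (1,2), (1,5), (3,0).
A hidden cell only influences target cells in its own 3x3 neighborhood. Try each of the 2^4 = 16 assignments, step the completed generation 0 forward once under B3/S23, and compare with the target:
  (0,0)=0 (1,2)=0 (1,5)=0 (3,0)=0 -> step gives (0,5)='0' but target has '1' -> reject
  (0,0)=0 (1,2)=0 (1,5)=0 (3,0)=1 -> step gives (0,5)='0' but target has '1' -> reject
  (0,0)=0 (1,2)=0 (1,5)=1 (3,0)=0 -> step reproduces the target at every cell -> ACCEPT
  (0,0)=0 (1,2)=0 (1,5)=1 (3,0)=1 -> step gives (2,0)='0' but target has '1' -> reject
  (0,0)=0 (1,2)=1 (1,5)=0 (3,0)=0 -> step gives (0,1)='0' but target has '1' -> reject
  (0,0)=0 (1,2)=1 (1,5)=0 (3,0)=1 -> step gives (0,1)='0' but target has '1' -> reject
  (0,0)=0 (1,2)=1 (1,5)=1 (3,0)=0 -> step gives (0,1)='0' but target has '1' -> reject
  (0,0)=0 (1,2)=1 (1,5)=1 (3,0)=1 -> step gives (0,1)='0' but target has '1' -> reject
  (0,0)=1 (1,2)=0 (1,5)=0 (3,0)=0 -> step gives (0,1)='0' but target has '1' -> reject
  (0,0)=1 (1,2)=0 (1,5)=0 (3,0)=1 -> step gives (0,1)='0' but target has '1' -> reject
  (0,0)=1 (1,2)=0 (1,5)=1 (3,0)=0 -> step gives (0,1)='0' but target has '1' -> reject
  (0,0)=1 (1,2)=0 (1,5)=1 (3,0)=1 -> step gives (0,1)='0' but target has '1' -> reject
  (0,0)=1 (1,2)=1 (1,5)=0 (3,0)=0 -> step gives (0,1)='0' but target has '1' -> reject
  (0,0)=1 (1,2)=1 (1,5)=0 (3,0)=1 -> step gives (0,1)='0' but target has '1' -> reject
  (0,0)=1 (1,2)=1 (1,5)=1 (3,0)=0 -> step gives (0,1)='0' but target has '1' -> reject
  (0,0)=1 (1,2)=1 (1,5)=1 (3,0)=1 -> step gives (0,1)='0' but target has '1' -> reject
Unique solution: (0,0)=dead, (1,2)=dead, (1,5)=live, (3,0)=dead.
Check: live-neighbor counts of every cell in the completed generation 0:
533122
533132
322221
464312
343212
Applying B3/S23 to generation 0 with these counts gives:
011001
011011
111000
000100
101000
which matches the target exactly.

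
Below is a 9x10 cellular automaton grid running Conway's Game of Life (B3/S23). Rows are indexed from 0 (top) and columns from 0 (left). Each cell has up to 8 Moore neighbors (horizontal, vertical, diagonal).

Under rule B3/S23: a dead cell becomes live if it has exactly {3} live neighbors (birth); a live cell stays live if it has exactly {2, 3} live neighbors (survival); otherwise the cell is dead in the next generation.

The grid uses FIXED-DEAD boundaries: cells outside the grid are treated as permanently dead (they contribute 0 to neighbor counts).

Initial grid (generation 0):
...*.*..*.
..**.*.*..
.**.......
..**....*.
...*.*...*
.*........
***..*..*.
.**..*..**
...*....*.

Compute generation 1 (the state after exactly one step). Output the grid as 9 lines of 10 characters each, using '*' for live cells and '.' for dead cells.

Simulating step by step:
Generation 0 (given above): 28 live cells
Generation 1: 28 live cells
(generation 1 grid is the final answer)

Answer: ..**..*...
.*.*..*...
.*..*.....
.*.**.....
...**.....
**..*.....
*.......**
*..**..***
..*.....**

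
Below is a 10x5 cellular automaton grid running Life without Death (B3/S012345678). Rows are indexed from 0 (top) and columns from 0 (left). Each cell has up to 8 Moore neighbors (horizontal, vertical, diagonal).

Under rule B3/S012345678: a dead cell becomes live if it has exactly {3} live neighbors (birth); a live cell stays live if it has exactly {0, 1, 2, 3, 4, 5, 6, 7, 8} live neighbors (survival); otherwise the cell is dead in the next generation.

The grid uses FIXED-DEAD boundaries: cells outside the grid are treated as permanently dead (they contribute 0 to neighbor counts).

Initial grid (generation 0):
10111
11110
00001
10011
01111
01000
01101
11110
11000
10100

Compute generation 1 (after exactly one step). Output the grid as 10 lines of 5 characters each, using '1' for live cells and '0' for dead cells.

Simulating step by step:
Generation 0 (given above): 28 live cells
Generation 1: 34 live cells
(generation 1 grid is the final answer)

Answer: 10111
11110
10001
11011
11111
11001
01101
11110
11010
10100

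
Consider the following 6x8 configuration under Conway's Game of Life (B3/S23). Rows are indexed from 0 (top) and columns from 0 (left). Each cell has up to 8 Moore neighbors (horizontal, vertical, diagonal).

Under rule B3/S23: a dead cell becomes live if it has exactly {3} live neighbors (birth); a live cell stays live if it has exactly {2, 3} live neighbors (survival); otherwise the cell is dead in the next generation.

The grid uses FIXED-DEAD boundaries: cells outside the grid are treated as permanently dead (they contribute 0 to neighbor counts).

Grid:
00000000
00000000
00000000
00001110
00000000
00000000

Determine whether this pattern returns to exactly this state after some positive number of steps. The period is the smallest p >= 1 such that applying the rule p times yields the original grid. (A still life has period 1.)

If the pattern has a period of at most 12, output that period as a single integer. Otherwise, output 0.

Simulating and comparing each generation to the original:
Gen 0 (original, given above): 3 live cells
Gen 1: 3 live cells, differs from original
Gen 2: 3 live cells, MATCHES original -> period = 2

Answer: 2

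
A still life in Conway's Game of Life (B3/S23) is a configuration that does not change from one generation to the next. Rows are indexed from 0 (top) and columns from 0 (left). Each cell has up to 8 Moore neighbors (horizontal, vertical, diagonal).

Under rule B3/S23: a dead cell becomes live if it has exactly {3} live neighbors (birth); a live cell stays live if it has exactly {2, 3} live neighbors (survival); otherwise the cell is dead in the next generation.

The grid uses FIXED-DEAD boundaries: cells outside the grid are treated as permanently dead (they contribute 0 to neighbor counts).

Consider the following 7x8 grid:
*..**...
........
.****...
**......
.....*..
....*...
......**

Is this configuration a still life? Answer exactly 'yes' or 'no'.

Answer: no

Derivation:
Compute generation 1 and compare to generation 0 (given above):
Generation 1:
........
.*......
****....
**.**...
........
.....**.
........
Cell (0,0) differs: gen0=1 vs gen1=0 -> NOT a still life.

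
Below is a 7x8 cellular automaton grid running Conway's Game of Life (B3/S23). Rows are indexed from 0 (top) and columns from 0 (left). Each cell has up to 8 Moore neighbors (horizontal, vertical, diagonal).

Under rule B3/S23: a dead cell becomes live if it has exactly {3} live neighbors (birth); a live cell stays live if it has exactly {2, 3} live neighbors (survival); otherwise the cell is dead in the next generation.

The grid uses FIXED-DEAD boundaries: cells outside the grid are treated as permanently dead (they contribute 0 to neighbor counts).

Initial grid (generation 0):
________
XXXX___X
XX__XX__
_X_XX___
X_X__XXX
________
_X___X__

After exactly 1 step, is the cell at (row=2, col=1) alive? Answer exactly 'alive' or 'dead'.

Simulating step by step:
Generation 0 (given above): 19 live cells
Generation 1: 16 live cells
_XX_____
X_XXX___
_____X__
___X____
_XXXXXX_
_X___X__
________

Cell (2,1) at generation 1: 0 -> dead

Answer: dead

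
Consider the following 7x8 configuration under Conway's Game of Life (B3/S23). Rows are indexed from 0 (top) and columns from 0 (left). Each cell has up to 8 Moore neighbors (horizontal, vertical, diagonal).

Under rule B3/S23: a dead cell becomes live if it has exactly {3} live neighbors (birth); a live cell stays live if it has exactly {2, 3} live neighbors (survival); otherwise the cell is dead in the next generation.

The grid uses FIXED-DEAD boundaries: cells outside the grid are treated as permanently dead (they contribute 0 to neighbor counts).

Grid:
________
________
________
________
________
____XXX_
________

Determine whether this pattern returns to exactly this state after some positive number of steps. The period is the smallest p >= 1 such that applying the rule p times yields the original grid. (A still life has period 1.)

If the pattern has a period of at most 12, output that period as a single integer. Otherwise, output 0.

Answer: 2

Derivation:
Simulating and comparing each generation to the original:
Gen 0 (original, given above): 3 live cells
Gen 1: 3 live cells, differs from original
Gen 2: 3 live cells, MATCHES original -> period = 2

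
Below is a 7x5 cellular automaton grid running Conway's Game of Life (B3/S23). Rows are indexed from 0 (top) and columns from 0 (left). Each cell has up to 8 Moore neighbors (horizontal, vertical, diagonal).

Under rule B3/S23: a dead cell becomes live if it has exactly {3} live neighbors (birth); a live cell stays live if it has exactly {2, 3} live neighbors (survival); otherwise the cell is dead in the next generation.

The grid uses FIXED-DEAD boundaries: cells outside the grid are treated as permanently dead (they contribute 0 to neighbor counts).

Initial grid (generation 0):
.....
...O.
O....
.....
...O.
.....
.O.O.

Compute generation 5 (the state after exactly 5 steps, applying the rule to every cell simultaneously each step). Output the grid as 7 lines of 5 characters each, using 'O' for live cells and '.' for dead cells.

Simulating step by step:
Generation 0 (given above): 5 live cells
Generation 1: 1 live cells
.....
.....
.....
.....
.....
..O..
.....
Generation 2: 0 live cells
.....
.....
.....
.....
.....
.....
.....
Generation 3: 0 live cells
.....
.....
.....
.....
.....
.....
.....
Generation 4: 0 live cells
.....
.....
.....
.....
.....
.....
.....
Generation 5: 0 live cells
(generation 5 grid is the final answer)

Answer: .....
.....
.....
.....
.....
.....
.....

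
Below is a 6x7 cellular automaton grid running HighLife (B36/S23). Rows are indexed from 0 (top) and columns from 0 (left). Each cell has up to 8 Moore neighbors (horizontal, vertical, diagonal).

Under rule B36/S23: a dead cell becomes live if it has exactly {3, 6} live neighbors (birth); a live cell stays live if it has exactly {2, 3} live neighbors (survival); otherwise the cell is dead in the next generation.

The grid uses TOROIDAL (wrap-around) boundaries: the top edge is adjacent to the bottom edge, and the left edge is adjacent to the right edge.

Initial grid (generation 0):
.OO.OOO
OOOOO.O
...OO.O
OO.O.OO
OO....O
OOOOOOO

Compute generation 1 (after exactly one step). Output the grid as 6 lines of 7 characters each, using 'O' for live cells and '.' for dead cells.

Answer: .......
.......
..O..O.
.O.O...
..O..O.
.......

Derivation:
Simulating step by step:
Generation 0 (given above): 29 live cells
Generation 1: 6 live cells
(generation 1 grid is the final answer)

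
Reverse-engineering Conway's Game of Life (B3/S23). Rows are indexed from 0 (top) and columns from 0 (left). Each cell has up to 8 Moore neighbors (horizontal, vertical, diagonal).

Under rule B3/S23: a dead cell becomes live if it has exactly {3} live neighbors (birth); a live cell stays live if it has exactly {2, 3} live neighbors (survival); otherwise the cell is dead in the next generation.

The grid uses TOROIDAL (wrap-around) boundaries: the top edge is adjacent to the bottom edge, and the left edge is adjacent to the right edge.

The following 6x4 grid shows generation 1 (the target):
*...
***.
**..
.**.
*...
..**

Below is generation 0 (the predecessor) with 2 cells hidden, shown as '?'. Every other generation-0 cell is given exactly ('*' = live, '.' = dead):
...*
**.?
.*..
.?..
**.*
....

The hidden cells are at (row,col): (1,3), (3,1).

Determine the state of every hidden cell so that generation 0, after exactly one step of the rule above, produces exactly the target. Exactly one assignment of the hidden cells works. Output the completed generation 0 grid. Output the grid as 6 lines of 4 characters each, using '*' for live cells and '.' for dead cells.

Answer: ...*
**..
.*..
....
**.*
....

Derivation:
Hidden generation-0 cells (in order): (1,3), (3,1).
A hidden cell only influences target cells in its own 3x3 neighborhood. Try each of the 2^2 = 4 assignments, step the completed generation 0 forward once under B3/S23, and compare with the target:
  (1,3)=. (3,1)=. -> step reproduces the target at every cell -> ACCEPT
  (1,3)=. (3,1)=* -> step gives (2,0)='.' but target has '*' -> reject
  (1,3)=* (3,1)=. -> step gives (0,0)='.' but target has '*' -> reject
  (1,3)=* (3,1)=* -> step gives (0,0)='.' but target has '*' -> reject
Unique solution: (1,3)=dead, (3,1)=dead.
Check: live-neighbor counts of every cell in the completed generation 0:
3221
3232
3221
4332
2121
4233
Applying B3/S23 to generation 0 with these counts gives:
*...
***.
**..
.**.
*...
..**
which matches the target exactly.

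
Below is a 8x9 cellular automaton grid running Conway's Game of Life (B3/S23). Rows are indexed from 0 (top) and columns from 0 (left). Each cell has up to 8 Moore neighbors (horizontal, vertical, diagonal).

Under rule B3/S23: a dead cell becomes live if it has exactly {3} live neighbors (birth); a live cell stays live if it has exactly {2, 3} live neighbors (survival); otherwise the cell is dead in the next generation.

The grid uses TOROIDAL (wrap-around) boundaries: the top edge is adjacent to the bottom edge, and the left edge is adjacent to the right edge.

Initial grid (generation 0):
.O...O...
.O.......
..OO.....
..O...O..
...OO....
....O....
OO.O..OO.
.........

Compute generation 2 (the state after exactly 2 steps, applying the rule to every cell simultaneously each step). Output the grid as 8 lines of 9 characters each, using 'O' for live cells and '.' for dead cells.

Answer: O.O......
.O.......
.O.O.....
.O...O...
..O......
.....O...
..OO.O...
.O.......

Derivation:
Simulating step by step:
Generation 0 (given above): 15 live cells
Generation 1: 16 live cells
.........
.O.......
.OOO.....
..O.O....
...OOO...
..O.OO...
.........
OOO...O..
Generation 2: 13 live cells
(generation 2 grid is the final answer)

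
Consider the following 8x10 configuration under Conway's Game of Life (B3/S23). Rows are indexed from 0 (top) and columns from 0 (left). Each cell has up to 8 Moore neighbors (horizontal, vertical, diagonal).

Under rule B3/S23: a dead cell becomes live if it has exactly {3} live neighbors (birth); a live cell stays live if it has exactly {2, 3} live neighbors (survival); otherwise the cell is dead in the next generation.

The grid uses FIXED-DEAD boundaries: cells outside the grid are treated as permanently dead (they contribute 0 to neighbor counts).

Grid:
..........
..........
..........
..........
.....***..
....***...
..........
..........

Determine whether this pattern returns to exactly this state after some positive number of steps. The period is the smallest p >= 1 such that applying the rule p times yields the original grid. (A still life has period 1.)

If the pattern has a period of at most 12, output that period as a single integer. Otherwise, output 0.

Answer: 2

Derivation:
Simulating and comparing each generation to the original:
Gen 0 (original, given above): 6 live cells
Gen 1: 6 live cells, differs from original
Gen 2: 6 live cells, MATCHES original -> period = 2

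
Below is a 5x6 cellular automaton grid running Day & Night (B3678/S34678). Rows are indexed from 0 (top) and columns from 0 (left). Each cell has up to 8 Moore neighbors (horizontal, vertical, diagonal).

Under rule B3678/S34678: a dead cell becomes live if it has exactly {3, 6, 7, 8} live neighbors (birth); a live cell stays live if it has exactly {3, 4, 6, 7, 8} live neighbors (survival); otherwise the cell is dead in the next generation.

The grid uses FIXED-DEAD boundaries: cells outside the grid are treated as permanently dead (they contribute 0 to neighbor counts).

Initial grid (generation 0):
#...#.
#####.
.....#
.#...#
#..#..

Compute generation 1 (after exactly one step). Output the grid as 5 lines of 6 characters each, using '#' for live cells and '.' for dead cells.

Answer: ..#...
.#.###
#..#..
....#.
......

Derivation:
Simulating step by step:
Generation 0 (given above): 12 live cells
Generation 1: 8 live cells
(generation 1 grid is the final answer)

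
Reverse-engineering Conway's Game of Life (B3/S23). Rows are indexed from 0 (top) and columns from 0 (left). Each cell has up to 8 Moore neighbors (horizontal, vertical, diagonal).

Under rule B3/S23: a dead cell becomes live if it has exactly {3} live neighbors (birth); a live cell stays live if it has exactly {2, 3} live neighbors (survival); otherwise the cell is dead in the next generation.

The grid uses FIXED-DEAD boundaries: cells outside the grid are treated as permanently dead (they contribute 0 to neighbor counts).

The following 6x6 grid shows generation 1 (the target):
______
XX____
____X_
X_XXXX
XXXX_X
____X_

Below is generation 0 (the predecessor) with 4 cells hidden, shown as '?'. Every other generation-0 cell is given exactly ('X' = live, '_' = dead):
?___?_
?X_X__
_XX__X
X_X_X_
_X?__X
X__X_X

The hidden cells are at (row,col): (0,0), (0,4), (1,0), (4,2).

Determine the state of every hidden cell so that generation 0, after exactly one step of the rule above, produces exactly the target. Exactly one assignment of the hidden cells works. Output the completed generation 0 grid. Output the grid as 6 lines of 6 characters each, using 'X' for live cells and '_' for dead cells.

Hidden generation-0 cells (in order): (0,0), (0,4), (1,0), (4,2).
A hidden cell only influences target cells in its own 3x3 neighborhood. Try each of the 2^4 = 16 assignments, step the completed generation 0 forward once under B3/S23, and compare with the target:
  (0,0)=_ (0,4)=_ (1,0)=_ (4,2)=_ -> step gives (1,0)='_' but target has 'X' -> reject
  (0,0)=_ (0,4)=_ (1,0)=_ (4,2)=X -> step gives (1,0)='_' but target has 'X' -> reject
  (0,0)=_ (0,4)=_ (1,0)=X (4,2)=_ -> step reproduces the target at every cell -> ACCEPT
  (0,0)=_ (0,4)=_ (1,0)=X (4,2)=X -> step gives (3,2)='_' but target has 'X' -> reject
  (0,0)=_ (0,4)=X (1,0)=_ (4,2)=_ -> step gives (1,0)='_' but target has 'X' -> reject
  (0,0)=_ (0,4)=X (1,0)=_ (4,2)=X -> step gives (1,0)='_' but target has 'X' -> reject
  (0,0)=_ (0,4)=X (1,0)=X (4,2)=_ -> step gives (1,3)='X' but target has '_' -> reject
  (0,0)=_ (0,4)=X (1,0)=X (4,2)=X -> step gives (1,3)='X' but target has '_' -> reject
  (0,0)=X (0,4)=_ (1,0)=_ (4,2)=_ -> step gives (2,0)='X' but target has '_' -> reject
  (0,0)=X (0,4)=_ (1,0)=_ (4,2)=X -> step gives (2,0)='X' but target has '_' -> reject
  (0,0)=X (0,4)=_ (1,0)=X (4,2)=_ -> step gives (0,0)='X' but target has '_' -> reject
  (0,0)=X (0,4)=_ (1,0)=X (4,2)=X -> step gives (0,0)='X' but target has '_' -> reject
  (0,0)=X (0,4)=X (1,0)=_ (4,2)=_ -> step gives (1,3)='X' but target has '_' -> reject
  (0,0)=X (0,4)=X (1,0)=_ (4,2)=X -> step gives (1,3)='X' but target has '_' -> reject
  (0,0)=X (0,4)=X (1,0)=X (4,2)=_ -> step gives (0,0)='X' but target has '_' -> reject
  (0,0)=X (0,4)=X (1,0)=X (4,2)=X -> step gives (0,0)='X' but target has '_' -> reject
Unique solution: (0,0)=dead, (0,4)=dead, (1,0)=live, (4,2)=dead.
Check: live-neighbor counts of every cell in the completed generation 0:
222110
234121
454431
253323
333342
122031
Applying B3/S23 to generation 0 with these counts gives:
______
XX____
____X_
X_XXXX
XXXX_X
____X_
which matches the target exactly.

Answer: ______
XX_X__
_XX__X
X_X_X_
_X___X
X__X_X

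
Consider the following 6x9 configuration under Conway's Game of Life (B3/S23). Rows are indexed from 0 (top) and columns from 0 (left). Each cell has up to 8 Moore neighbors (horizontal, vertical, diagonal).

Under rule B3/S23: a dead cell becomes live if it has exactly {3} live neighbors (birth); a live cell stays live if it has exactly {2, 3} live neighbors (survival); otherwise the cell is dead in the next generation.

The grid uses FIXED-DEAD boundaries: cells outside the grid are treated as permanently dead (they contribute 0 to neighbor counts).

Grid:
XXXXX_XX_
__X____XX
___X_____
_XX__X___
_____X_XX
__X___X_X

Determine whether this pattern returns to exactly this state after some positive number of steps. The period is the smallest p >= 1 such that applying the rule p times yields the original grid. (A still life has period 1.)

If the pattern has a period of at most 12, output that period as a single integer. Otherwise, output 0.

Simulating and comparing each generation to the original:
Gen 0 (original, given above): 20 live cells
Gen 1: 22 live cells, differs from original
Gen 2: 25 live cells, differs from original
Gen 3: 12 live cells, differs from original
Gen 4: 14 live cells, differs from original
Gen 5: 12 live cells, differs from original
Gen 6: 16 live cells, differs from original
Gen 7: 12 live cells, differs from original
Gen 8: 15 live cells, differs from original
Gen 9: 14 live cells, differs from original
Gen 10: 8 live cells, differs from original
Gen 11: 7 live cells, differs from original
Gen 12: 7 live cells, differs from original
No period found within 12 steps.

Answer: 0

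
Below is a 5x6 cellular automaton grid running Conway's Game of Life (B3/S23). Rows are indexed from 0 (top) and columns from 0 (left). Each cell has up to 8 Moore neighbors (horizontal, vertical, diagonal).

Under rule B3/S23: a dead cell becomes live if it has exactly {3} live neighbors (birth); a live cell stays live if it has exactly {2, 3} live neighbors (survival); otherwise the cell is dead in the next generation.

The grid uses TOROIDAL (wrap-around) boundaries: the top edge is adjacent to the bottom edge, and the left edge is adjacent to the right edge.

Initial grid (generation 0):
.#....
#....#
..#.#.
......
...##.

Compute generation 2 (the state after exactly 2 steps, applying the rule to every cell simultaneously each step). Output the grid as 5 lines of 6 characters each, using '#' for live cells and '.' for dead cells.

Simulating step by step:
Generation 0 (given above): 7 live cells
Generation 1: 8 live cells
#...##
##...#
.....#
....#.
......
Generation 2: 6 live cells
(generation 2 grid is the final answer)

Answer: .#..#.
.#....
....##
......
....#.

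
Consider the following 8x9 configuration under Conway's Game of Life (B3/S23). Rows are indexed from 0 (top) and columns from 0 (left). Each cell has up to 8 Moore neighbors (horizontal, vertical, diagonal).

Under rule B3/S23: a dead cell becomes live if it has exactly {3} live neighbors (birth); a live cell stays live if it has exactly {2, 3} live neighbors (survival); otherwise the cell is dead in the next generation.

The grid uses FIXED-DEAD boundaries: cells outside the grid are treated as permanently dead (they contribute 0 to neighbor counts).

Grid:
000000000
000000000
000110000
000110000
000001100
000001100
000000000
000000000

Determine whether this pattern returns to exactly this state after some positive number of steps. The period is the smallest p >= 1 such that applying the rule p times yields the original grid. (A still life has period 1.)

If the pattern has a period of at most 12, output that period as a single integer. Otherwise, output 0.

Simulating and comparing each generation to the original:
Gen 0 (original, given above): 8 live cells
Gen 1: 6 live cells, differs from original
Gen 2: 8 live cells, MATCHES original -> period = 2

Answer: 2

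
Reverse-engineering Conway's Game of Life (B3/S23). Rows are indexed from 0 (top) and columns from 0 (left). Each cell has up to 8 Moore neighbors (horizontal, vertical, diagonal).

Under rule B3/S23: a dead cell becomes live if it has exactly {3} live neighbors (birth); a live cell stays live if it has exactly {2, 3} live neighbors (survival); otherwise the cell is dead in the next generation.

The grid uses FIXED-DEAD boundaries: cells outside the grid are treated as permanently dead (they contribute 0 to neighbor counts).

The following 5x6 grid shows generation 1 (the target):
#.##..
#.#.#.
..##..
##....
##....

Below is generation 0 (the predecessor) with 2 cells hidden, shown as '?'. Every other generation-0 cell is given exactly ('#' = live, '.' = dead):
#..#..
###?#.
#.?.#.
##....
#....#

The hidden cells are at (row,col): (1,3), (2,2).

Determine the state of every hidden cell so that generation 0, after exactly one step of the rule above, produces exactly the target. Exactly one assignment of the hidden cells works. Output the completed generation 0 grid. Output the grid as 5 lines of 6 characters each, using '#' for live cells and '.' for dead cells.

Answer: #..#..
###.#.
#...#.
##....
#....#

Derivation:
Hidden generation-0 cells (in order): (1,3), (2,2).
A hidden cell only influences target cells in its own 3x3 neighborhood. Try each of the 2^2 = 4 assignments, step the completed generation 0 forward once under B3/S23, and compare with the target:
  (1,3)=. (2,2)=. -> step reproduces the target at every cell -> ACCEPT
  (1,3)=. (2,2)=# -> step gives (2,3)='.' but target has '#' -> reject
  (1,3)=# (2,2)=. -> step gives (0,2)='.' but target has '#' -> reject
  (1,3)=# (2,2)=# -> step gives (0,2)='.' but target has '#' -> reject
Unique solution: (1,3)=dead, (2,2)=dead.
Check: live-neighbor counts of every cell in the completed generation 0:
243221
342422
463312
331122
231010
Applying B3/S23 to generation 0 with these counts gives:
#.##..
#.#.#.
..##..
##....
##....
which matches the target exactly.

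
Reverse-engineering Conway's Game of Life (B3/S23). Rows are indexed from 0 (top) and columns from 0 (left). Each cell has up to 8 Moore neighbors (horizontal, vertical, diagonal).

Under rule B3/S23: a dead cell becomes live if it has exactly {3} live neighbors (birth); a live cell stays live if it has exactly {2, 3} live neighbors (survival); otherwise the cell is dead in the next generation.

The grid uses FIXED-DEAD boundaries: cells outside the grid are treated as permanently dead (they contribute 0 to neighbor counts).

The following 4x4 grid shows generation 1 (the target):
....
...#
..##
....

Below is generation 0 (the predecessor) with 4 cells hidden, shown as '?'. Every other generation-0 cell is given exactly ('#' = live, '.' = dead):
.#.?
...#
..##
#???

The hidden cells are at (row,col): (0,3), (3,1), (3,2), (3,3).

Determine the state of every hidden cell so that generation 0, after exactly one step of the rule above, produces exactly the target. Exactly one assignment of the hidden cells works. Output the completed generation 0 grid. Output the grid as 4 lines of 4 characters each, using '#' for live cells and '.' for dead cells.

Answer: .#..
...#
..##
#...

Derivation:
Hidden generation-0 cells (in order): (0,3), (3,1), (3,2), (3,3).
A hidden cell only influences target cells in its own 3x3 neighborhood. Try each of the 2^4 = 16 assignments, step the completed generation 0 forward once under B3/S23, and compare with the target:
  (0,3)=. (3,1)=. (3,2)=. (3,3)=. -> step reproduces the target at every cell -> ACCEPT
  (0,3)=. (3,1)=. (3,2)=. (3,3)=# -> step gives (3,2)='#' but target has '.' -> reject
  (0,3)=. (3,1)=. (3,2)=# (3,3)=. -> step gives (2,1)='#' but target has '.' -> reject
  (0,3)=. (3,1)=. (3,2)=# (3,3)=# -> step gives (2,1)='#' but target has '.' -> reject
  (0,3)=. (3,1)=# (3,2)=. (3,3)=. -> step gives (2,1)='#' but target has '.' -> reject
  (0,3)=. (3,1)=# (3,2)=. (3,3)=# -> step gives (2,1)='#' but target has '.' -> reject
  (0,3)=. (3,1)=# (3,2)=# (3,3)=. -> step gives (2,2)='.' but target has '#' -> reject
  (0,3)=. (3,1)=# (3,2)=# (3,3)=# -> step gives (2,2)='.' but target has '#' -> reject
  (0,3)=# (3,1)=. (3,2)=. (3,3)=. -> step gives (0,2)='#' but target has '.' -> reject
  (0,3)=# (3,1)=. (3,2)=. (3,3)=# -> step gives (0,2)='#' but target has '.' -> reject
  (0,3)=# (3,1)=. (3,2)=# (3,3)=. -> step gives (0,2)='#' but target has '.' -> reject
  (0,3)=# (3,1)=. (3,2)=# (3,3)=# -> step gives (0,2)='#' but target has '.' -> reject
  (0,3)=# (3,1)=# (3,2)=. (3,3)=. -> step gives (0,2)='#' but target has '.' -> reject
  (0,3)=# (3,1)=# (3,2)=. (3,3)=# -> step gives (0,2)='#' but target has '.' -> reject
  (0,3)=# (3,1)=# (3,2)=# (3,3)=. -> step gives (0,2)='#' but target has '.' -> reject
  (0,3)=# (3,1)=# (3,2)=# (3,3)=# -> step gives (0,2)='#' but target has '.' -> reject
Unique solution: (0,3)=dead, (3,1)=dead, (3,2)=dead, (3,3)=dead.
Check: live-neighbor counts of every cell in the completed generation 0:
1021
1242
1222
0222
Applying B3/S23 to generation 0 with these counts gives:
....
...#
..##
....
which matches the target exactly.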